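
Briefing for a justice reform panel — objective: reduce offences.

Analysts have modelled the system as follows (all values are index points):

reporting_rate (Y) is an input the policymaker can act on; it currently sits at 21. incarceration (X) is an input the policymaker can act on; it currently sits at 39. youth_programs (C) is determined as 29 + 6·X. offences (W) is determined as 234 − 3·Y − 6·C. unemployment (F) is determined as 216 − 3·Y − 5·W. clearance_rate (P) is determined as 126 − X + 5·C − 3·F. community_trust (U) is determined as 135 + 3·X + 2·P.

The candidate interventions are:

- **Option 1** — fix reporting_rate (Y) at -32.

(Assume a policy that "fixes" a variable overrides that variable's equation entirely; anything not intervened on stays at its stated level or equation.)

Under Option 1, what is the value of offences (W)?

Option 1 (Y := -32):
  Y = -32
  X = 39
  C = 29 + 6·39 = 263
  W = 234 − 3·(-32) − 6·263 = -1248

-1248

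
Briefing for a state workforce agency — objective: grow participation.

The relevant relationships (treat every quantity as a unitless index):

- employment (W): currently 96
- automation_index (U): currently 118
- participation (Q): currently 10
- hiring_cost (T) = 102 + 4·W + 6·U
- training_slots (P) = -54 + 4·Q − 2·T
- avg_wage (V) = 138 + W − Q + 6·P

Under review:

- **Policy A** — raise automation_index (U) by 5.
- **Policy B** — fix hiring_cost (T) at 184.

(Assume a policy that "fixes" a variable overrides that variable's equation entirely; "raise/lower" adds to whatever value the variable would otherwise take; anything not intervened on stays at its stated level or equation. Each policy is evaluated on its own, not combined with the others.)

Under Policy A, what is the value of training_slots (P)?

Policy A (U + 5):
  W = 96
  U = 118 + 5 = 123
  Q = 10
  T = 102 + 4·96 + 6·123 = 1224
  P = -54 + 4·10 − 2·1224 = -2462

-2462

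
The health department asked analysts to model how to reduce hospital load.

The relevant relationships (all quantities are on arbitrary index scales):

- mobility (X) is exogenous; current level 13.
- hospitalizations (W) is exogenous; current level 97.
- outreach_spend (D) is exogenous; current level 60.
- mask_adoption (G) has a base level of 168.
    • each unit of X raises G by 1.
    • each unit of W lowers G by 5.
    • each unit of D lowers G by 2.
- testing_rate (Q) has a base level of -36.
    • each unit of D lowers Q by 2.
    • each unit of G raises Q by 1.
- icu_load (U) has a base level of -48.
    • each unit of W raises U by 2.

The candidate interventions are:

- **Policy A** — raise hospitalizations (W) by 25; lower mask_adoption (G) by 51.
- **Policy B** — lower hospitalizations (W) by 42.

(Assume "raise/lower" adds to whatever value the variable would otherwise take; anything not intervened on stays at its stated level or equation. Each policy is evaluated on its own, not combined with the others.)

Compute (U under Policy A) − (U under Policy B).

134

Policy A (W + 25, G − 51):
  W = 97 + 25 = 122
  U = -48 + 2·122 = 196
Policy B (W − 42):
  W = 97 − 42 = 55
  U = -48 + 2·55 = 62
U: 196 − 62 = 134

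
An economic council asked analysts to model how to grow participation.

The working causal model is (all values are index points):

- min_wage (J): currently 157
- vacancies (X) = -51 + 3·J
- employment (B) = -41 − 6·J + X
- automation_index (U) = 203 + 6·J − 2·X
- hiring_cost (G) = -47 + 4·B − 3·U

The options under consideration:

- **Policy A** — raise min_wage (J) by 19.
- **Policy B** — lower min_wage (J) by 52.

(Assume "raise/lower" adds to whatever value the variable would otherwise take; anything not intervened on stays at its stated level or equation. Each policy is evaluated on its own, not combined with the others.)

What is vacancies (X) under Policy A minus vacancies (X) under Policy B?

Policy A (J + 19):
  J = 157 + 19 = 176
  X = -51 + 3·176 = 477
Policy B (J − 52):
  J = 157 − 52 = 105
  X = -51 + 3·105 = 264
X: 477 − 264 = 213

213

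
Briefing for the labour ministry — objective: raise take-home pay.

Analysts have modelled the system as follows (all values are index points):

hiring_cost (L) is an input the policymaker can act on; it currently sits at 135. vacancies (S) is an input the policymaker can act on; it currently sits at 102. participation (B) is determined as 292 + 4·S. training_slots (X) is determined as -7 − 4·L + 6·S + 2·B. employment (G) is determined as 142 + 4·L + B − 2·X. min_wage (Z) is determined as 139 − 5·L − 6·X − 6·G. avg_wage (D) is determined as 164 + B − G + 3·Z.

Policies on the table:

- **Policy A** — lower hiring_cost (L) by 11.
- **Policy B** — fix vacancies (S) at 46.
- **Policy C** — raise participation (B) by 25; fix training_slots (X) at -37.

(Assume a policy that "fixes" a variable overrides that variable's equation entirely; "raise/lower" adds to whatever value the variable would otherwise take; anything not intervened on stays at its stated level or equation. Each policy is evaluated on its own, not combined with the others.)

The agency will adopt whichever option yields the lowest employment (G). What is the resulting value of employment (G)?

Policy A (L − 11):
  L = 135 − 11 = 124
  S = 102
  B = 292 + 4·102 = 700
  X = -7 − 4·124 + 6·102 + 2·700 = 1509
  G = 142 + 4·124 + 700 − 2·1509 = -1680
Policy B (S := 46):
  L = 135
  S = 46
  B = 292 + 4·46 = 476
  X = -7 − 4·135 + 6·46 + 2·476 = 681
  G = 142 + 4·135 + 476 − 2·681 = -204
Policy C (B + 25, X := -37):
  L = 135
  S = 102
  B = 292 + 4·102 (+25 from intervention) = 725
  X = -37
  G = 142 + 4·135 + 725 − 2·(-37) = 1481
Comparing — Policy A: G=-1680, Policy B: G=-204, Policy C: G=1481. Lowest is -1680 (Policy A).

-1680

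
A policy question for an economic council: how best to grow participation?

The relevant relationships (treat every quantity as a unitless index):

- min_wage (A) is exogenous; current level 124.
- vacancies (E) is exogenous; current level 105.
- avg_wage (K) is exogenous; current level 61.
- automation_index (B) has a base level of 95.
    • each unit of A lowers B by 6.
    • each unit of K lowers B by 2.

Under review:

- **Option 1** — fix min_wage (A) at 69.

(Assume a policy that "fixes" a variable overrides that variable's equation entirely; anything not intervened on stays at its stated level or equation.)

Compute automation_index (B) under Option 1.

-441

Option 1 (A := 69):
  A = 69
  K = 61
  B = 95 − 6·69 − 2·61 = -441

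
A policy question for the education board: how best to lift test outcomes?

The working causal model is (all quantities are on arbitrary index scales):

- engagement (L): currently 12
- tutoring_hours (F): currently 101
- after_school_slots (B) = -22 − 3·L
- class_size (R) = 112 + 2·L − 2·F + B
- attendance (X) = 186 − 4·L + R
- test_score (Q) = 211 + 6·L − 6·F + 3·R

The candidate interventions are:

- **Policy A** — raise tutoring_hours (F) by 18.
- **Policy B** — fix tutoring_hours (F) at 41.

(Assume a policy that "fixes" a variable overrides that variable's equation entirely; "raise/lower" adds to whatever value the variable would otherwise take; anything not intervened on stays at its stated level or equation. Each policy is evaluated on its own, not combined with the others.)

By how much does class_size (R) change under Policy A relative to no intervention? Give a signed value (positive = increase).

Baseline:
  L = 12
  F = 101
  B = -22 − 3·12 = -58
  R = 112 + 2·12 − 2·101 + (-58) = -124
Policy A (F + 18):
  L = 12
  F = 101 + 18 = 119
  B = -22 − 3·12 = -58
  R = 112 + 2·12 − 2·119 + (-58) = -160
Change in R: -160 − (-124) = -36

-36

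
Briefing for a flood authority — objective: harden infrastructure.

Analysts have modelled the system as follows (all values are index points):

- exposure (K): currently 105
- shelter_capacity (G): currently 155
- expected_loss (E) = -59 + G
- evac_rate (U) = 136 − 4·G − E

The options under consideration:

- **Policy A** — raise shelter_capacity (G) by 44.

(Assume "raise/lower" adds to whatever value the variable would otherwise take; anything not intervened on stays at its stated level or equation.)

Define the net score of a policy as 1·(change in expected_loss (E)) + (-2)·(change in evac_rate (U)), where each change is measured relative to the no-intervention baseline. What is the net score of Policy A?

484

Baseline:
  G = 155
  E = -59 + 155 = 96
  U = 136 − 4·155 − 96 = -580
Policy A (G + 44):
  G = 155 + 44 = 199
  E = -59 + 199 = 140
  U = 136 − 4·199 − 140 = -800
ΔE = 140 − 96 = 44; ΔU = -800 − (-580) = -220
Score = 1·44 + (-2)·(-220) = 484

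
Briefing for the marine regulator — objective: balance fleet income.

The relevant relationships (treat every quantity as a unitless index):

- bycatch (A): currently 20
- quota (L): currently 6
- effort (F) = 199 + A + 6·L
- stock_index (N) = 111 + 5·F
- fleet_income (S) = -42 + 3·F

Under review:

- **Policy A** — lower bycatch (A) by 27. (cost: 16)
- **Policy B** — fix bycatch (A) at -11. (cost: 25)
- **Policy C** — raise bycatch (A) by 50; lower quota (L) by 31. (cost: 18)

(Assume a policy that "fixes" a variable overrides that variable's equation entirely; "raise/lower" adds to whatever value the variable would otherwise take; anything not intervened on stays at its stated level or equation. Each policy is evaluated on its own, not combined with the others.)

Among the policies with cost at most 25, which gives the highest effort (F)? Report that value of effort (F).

228

Policy A (A − 27):
  A = 20 − 27 = -7
  L = 6
  F = 199 + (-7) + 6·6 = 228
Policy B (A := -11):
  A = -11
  L = 6
  F = 199 + (-11) + 6·6 = 224
Policy C (A + 50, L − 31):
  A = 20 + 50 = 70
  L = 6 − 31 = -25
  F = 199 + 70 + 6·(-25) = 119
Comparing — Policy A: F=228, Policy B: F=224, Policy C: F=119. Highest is 228 (Policy A).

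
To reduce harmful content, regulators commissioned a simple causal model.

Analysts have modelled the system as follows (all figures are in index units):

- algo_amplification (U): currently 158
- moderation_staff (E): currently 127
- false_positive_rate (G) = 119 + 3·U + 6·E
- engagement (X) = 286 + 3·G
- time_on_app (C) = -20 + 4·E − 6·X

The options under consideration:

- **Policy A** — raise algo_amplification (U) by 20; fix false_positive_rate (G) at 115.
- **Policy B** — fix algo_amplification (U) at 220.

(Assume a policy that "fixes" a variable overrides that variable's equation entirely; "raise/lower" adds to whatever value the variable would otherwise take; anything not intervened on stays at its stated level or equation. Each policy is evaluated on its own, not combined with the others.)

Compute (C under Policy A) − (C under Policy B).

25668

Policy A (U + 20, G := 115):
  U = 158 + 20 = 178
  E = 127
  G = 115
  X = 286 + 3·115 = 631
  C = -20 + 4·127 − 6·631 = -3298
Policy B (U := 220):
  U = 220
  E = 127
  G = 119 + 3·220 + 6·127 = 1541
  X = 286 + 3·1541 = 4909
  C = -20 + 4·127 − 6·4909 = -28966
C: -3298 − (-28966) = 25668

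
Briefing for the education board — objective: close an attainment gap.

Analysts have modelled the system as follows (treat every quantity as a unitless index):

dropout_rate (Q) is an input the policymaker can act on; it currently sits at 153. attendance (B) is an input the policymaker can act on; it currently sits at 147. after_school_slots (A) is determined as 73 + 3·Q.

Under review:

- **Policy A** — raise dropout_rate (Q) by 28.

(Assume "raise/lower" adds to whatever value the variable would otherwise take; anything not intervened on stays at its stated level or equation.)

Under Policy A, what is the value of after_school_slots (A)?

Policy A (Q + 28):
  Q = 153 + 28 = 181
  A = 73 + 3·181 = 616

616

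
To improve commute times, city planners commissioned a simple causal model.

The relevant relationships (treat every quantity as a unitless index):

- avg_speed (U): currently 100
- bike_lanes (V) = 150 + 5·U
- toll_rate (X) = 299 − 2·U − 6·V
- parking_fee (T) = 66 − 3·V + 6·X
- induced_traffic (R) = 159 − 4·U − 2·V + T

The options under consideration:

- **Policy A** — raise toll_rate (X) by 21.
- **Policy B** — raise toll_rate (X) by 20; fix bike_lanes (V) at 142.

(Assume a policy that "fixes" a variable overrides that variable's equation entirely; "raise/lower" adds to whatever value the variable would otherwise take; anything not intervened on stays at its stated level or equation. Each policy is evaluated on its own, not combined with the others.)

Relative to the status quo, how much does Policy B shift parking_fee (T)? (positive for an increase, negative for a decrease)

Baseline:
  U = 100
  V = 150 + 5·100 = 650
  X = 299 − 2·100 − 6·650 = -3801
  T = 66 − 3·650 + 6·(-3801) = -24690
Policy B (X + 20, V := 142):
  U = 100
  V = 142
  X = 299 − 2·100 − 6·142 (+20 from intervention) = -733
  T = 66 − 3·142 + 6·(-733) = -4758
Change in T: -4758 − (-24690) = 19932

19932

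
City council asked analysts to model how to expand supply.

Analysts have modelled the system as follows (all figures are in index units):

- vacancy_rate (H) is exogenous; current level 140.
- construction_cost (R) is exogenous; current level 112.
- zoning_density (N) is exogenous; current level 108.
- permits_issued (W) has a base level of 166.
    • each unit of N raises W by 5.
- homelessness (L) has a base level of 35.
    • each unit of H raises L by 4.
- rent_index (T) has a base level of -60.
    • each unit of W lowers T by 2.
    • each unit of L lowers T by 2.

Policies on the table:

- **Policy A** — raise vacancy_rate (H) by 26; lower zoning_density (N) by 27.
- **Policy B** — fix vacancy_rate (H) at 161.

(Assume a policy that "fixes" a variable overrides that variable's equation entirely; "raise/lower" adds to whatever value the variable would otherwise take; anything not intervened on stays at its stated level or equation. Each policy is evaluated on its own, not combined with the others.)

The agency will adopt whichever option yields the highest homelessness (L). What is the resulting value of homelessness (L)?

699

Policy A (H + 26, N − 27):
  H = 140 + 26 = 166
  L = 35 + 4·166 = 699
Policy B (H := 161):
  H = 161
  L = 35 + 4·161 = 679
Comparing — Policy A: L=699, Policy B: L=679. Highest is 699 (Policy A).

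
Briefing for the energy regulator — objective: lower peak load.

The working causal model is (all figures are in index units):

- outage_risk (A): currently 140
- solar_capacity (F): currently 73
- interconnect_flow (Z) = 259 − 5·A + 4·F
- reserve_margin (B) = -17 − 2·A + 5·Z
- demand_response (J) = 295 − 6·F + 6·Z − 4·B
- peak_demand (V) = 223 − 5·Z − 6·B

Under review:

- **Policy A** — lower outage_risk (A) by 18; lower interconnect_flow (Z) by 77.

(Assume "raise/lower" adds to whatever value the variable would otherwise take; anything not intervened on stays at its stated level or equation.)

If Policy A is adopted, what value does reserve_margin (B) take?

-941

Policy A (A − 18, Z − 77):
  A = 140 − 18 = 122
  F = 73
  Z = 259 − 5·122 + 4·73 (−77 from intervention) = -136
  B = -17 − 2·122 + 5·(-136) = -941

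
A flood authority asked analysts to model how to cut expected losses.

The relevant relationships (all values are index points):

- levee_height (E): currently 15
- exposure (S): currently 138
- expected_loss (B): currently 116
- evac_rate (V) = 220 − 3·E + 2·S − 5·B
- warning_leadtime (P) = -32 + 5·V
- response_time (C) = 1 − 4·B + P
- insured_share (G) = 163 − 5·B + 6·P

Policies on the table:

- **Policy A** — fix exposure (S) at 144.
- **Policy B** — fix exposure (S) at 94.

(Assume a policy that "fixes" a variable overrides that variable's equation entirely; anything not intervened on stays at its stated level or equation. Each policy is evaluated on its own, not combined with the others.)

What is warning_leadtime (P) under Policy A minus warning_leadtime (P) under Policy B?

Policy A (S := 144):
  E = 15
  S = 144
  B = 116
  V = 220 − 3·15 + 2·144 − 5·116 = -117
  P = -32 + 5·(-117) = -617
Policy B (S := 94):
  E = 15
  S = 94
  B = 116
  V = 220 − 3·15 + 2·94 − 5·116 = -217
  P = -32 + 5·(-217) = -1117
P: -617 − (-1117) = 500

500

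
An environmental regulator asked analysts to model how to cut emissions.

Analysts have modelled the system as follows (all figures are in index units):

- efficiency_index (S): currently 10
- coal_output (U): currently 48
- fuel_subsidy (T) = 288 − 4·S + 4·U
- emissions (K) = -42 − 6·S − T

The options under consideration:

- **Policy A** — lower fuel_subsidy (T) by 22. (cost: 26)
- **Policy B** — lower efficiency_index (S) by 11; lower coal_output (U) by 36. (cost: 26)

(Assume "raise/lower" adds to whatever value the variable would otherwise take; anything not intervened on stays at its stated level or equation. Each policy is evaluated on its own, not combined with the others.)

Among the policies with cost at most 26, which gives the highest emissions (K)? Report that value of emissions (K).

-376

Policy A (T − 22):
  S = 10
  U = 48
  T = 288 − 4·10 + 4·48 (−22 from intervention) = 418
  K = -42 − 6·10 − 418 = -520
Policy B (S − 11, U − 36):
  S = 10 − 11 = -1
  U = 48 − 36 = 12
  T = 288 − 4·(-1) + 4·12 = 340
  K = -42 − 6·(-1) − 340 = -376
Comparing — Policy A: K=-520, Policy B: K=-376. Highest is -376 (Policy B).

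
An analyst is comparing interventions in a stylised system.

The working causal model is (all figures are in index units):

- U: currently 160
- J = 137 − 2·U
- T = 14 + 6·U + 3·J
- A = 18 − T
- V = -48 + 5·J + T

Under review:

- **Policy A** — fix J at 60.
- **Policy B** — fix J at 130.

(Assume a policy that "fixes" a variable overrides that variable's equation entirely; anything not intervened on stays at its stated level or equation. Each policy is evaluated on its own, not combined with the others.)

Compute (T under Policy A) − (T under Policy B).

Policy A (J := 60):
  U = 160
  J = 60
  T = 14 + 6·160 + 3·60 = 1154
Policy B (J := 130):
  U = 160
  J = 130
  T = 14 + 6·160 + 3·130 = 1364
T: 1154 − 1364 = -210

-210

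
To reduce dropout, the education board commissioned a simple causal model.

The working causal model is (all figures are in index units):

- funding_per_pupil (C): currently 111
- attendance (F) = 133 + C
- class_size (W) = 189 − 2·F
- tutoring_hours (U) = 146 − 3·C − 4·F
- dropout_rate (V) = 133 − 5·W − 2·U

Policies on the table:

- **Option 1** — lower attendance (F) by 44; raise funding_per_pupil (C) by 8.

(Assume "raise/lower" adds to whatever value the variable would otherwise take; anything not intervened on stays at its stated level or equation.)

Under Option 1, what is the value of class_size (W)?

Option 1 (F − 44, C + 8):
  C = 111 + 8 = 119
  F = 133 + 119 (−44 from intervention) = 208
  W = 189 − 2·208 = -227

-227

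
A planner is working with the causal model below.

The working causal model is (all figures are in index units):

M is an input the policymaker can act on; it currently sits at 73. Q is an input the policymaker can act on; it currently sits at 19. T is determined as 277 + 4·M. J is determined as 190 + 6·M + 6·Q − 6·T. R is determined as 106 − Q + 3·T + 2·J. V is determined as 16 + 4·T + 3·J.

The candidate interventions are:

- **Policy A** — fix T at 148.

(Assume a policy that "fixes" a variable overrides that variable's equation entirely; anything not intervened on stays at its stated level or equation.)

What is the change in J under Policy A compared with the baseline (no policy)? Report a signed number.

2526

Baseline:
  M = 73
  Q = 19
  T = 277 + 4·73 = 569
  J = 190 + 6·73 + 6·19 − 6·569 = -2672
Policy A (T := 148):
  M = 73
  Q = 19
  T = 148
  J = 190 + 6·73 + 6·19 − 6·148 = -146
Change in J: -146 − (-2672) = 2526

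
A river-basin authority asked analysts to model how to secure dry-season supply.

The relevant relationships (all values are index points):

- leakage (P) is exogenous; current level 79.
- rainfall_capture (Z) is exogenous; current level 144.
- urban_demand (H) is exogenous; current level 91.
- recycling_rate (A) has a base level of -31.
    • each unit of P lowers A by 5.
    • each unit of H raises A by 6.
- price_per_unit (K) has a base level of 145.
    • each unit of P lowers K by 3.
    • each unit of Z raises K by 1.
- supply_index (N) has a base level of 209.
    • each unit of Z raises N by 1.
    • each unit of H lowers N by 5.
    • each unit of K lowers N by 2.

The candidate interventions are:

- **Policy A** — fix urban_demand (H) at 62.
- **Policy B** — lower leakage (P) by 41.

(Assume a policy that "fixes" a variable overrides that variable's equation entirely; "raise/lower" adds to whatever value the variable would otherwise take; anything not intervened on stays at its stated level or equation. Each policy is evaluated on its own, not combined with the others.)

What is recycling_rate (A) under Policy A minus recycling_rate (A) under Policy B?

Policy A (H := 62):
  P = 79
  H = 62
  A = -31 − 5·79 + 6·62 = -54
Policy B (P − 41):
  P = 79 − 41 = 38
  H = 91
  A = -31 − 5·38 + 6·91 = 325
A: -54 − 325 = -379

-379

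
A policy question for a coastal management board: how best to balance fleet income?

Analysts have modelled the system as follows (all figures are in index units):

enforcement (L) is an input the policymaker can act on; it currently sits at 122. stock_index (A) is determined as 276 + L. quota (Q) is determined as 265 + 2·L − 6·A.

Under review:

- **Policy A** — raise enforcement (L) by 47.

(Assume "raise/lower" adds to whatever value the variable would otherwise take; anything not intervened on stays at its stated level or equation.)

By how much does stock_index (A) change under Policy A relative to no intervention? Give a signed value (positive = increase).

Baseline:
  L = 122
  A = 276 + 122 = 398
Policy A (L + 47):
  L = 122 + 47 = 169
  A = 276 + 169 = 445
Change in A: 445 − 398 = 47

47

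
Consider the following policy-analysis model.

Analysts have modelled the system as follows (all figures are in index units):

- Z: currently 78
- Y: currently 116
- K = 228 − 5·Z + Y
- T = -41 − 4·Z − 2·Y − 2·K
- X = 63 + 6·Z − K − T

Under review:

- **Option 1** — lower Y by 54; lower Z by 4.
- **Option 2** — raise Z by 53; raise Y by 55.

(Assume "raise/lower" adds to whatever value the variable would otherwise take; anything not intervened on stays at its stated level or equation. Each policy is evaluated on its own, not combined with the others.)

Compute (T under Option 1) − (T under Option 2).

Option 1 (Y − 54, Z − 4):
  Z = 78 − 4 = 74
  Y = 116 − 54 = 62
  K = 228 − 5·74 + 62 = -80
  T = -41 − 4·74 − 2·62 − 2·(-80) = -301
Option 2 (Z + 53, Y + 55):
  Z = 78 + 53 = 131
  Y = 116 + 55 = 171
  K = 228 − 5·131 + 171 = -256
  T = -41 − 4·131 − 2·171 − 2·(-256) = -395
T: -301 − (-395) = 94

94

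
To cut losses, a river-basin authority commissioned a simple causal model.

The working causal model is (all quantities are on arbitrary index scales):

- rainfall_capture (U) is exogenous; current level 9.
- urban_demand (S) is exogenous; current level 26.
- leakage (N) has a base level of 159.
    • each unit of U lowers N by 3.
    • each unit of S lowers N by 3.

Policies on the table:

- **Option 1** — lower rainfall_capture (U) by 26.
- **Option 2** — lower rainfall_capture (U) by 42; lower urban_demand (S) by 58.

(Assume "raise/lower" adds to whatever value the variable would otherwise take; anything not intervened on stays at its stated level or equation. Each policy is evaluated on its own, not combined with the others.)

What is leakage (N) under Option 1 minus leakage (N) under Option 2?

Option 1 (U − 26):
  U = 9 − 26 = -17
  S = 26
  N = 159 − 3·(-17) − 3·26 = 132
Option 2 (U − 42, S − 58):
  U = 9 − 42 = -33
  S = 26 − 58 = -32
  N = 159 − 3·(-33) − 3·(-32) = 354
N: 132 − 354 = -222

-222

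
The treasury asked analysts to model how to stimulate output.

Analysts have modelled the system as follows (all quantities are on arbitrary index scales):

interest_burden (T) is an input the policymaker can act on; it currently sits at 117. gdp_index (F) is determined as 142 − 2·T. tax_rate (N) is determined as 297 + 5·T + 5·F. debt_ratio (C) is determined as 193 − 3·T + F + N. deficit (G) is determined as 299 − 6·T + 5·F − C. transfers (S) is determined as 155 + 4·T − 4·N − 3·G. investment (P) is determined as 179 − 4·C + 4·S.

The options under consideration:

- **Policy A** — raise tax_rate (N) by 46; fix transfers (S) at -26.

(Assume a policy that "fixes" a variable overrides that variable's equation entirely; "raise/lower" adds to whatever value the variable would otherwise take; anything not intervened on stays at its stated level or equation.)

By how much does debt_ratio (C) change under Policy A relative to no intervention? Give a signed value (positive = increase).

46

Baseline:
  T = 117
  F = 142 − 2·117 = -92
  N = 297 + 5·117 + 5·(-92) = 422
  C = 193 − 3·117 + (-92) + 422 = 172
Policy A (N + 46, S := -26):
  T = 117
  F = 142 − 2·117 = -92
  N = 297 + 5·117 + 5·(-92) (+46 from intervention) = 468
  C = 193 − 3·117 + (-92) + 468 = 218
Change in C: 218 − 172 = 46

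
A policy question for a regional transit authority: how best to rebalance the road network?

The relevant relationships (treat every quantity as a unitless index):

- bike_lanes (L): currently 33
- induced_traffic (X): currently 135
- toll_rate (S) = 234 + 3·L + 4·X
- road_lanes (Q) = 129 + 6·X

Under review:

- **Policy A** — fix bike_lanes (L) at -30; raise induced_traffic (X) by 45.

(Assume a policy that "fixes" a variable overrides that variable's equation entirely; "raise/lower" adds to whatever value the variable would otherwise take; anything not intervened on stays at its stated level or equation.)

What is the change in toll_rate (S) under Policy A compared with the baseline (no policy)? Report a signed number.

Baseline:
  L = 33
  X = 135
  S = 234 + 3·33 + 4·135 = 873
Policy A (L := -30, X + 45):
  L = -30
  X = 135 + 45 = 180
  S = 234 + 3·(-30) + 4·180 = 864
Change in S: 864 − 873 = -9

-9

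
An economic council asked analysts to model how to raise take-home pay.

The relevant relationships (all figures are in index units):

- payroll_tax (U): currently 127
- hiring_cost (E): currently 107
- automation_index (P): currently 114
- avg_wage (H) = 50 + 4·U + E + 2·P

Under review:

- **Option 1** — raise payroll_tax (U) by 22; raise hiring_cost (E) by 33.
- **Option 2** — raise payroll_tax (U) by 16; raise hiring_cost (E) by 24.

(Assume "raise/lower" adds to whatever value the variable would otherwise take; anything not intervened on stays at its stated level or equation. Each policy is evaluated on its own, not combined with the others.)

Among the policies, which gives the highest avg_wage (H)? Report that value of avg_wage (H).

1014

Option 1 (U + 22, E + 33):
  U = 127 + 22 = 149
  E = 107 + 33 = 140
  P = 114
  H = 50 + 4·149 + 140 + 2·114 = 1014
Option 2 (U + 16, E + 24):
  U = 127 + 16 = 143
  E = 107 + 24 = 131
  P = 114
  H = 50 + 4·143 + 131 + 2·114 = 981
Comparing — Option 1: H=1014, Option 2: H=981. Highest is 1014 (Option 1).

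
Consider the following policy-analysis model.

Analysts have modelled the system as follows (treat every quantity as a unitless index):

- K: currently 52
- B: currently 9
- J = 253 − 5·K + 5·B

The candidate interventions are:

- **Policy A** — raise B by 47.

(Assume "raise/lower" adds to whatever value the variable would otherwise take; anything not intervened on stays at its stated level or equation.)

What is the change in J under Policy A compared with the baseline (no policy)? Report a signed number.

235

Baseline:
  K = 52
  B = 9
  J = 253 − 5·52 + 5·9 = 38
Policy A (B + 47):
  K = 52
  B = 9 + 47 = 56
  J = 253 − 5·52 + 5·56 = 273
Change in J: 273 − 38 = 235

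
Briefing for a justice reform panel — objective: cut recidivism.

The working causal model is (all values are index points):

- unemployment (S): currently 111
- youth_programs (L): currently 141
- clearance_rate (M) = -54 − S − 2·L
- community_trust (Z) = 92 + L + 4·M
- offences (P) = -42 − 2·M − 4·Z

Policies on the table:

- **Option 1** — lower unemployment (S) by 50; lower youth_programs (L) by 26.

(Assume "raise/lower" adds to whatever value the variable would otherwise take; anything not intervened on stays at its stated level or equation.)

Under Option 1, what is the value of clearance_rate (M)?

-345

Option 1 (S − 50, L − 26):
  S = 111 − 50 = 61
  L = 141 − 26 = 115
  M = -54 − 61 − 2·115 = -345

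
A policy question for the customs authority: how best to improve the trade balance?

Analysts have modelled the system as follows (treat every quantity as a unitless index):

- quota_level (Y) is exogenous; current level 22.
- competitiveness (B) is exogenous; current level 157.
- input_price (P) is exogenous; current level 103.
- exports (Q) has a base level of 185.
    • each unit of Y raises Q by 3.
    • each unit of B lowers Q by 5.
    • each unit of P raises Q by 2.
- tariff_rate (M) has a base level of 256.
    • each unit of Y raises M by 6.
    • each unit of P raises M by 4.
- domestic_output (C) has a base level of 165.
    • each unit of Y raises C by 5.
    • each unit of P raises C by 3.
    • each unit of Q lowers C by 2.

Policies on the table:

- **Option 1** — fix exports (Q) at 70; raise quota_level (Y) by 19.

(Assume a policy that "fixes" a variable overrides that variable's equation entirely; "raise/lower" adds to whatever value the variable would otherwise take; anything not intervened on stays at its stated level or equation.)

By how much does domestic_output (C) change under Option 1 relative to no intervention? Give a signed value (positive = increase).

Baseline:
  Y = 22
  B = 157
  P = 103
  Q = 185 + 3·22 − 5·157 + 2·103 = -328
  C = 165 + 5·22 + 3·103 − 2·(-328) = 1240
Option 1 (Q := 70, Y + 19):
  Y = 22 + 19 = 41
  B = 157
  P = 103
  Q = 70
  C = 165 + 5·41 + 3·103 − 2·70 = 539
Change in C: 539 − 1240 = -701

-701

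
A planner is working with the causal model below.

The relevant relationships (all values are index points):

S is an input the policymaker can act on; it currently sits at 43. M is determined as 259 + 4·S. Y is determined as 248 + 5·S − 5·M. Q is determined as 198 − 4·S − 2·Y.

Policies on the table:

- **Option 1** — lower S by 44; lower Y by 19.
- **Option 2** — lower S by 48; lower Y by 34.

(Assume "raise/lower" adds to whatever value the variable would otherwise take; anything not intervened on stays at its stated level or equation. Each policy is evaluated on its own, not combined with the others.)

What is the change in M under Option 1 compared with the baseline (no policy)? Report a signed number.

Baseline:
  S = 43
  M = 259 + 4·43 = 431
Option 1 (S − 44, Y − 19):
  S = 43 − 44 = -1
  M = 259 + 4·(-1) = 255
Change in M: 255 − 431 = -176

-176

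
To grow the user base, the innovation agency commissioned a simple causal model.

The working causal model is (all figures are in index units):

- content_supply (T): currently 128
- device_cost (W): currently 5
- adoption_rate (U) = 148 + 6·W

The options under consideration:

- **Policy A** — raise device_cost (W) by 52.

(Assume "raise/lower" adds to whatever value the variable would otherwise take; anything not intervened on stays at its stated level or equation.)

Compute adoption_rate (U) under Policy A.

Policy A (W + 52):
  W = 5 + 52 = 57
  U = 148 + 6·57 = 490

490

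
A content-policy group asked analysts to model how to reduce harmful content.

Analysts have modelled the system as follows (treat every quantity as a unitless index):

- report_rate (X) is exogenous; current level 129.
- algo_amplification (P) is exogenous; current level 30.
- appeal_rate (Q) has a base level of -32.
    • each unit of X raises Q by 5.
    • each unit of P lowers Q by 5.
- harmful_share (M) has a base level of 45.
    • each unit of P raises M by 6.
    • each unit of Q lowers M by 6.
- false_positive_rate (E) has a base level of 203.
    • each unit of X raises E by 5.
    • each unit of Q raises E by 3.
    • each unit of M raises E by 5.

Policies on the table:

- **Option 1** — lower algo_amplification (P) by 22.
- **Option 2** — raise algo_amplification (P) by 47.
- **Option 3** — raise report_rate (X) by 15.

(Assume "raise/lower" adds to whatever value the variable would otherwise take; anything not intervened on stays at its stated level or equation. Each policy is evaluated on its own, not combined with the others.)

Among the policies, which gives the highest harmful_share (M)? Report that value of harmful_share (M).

Option 1 (P − 22):
  X = 129
  P = 30 − 22 = 8
  Q = -32 + 5·129 − 5·8 = 573
  M = 45 + 6·8 − 6·573 = -3345
Option 2 (P + 47):
  X = 129
  P = 30 + 47 = 77
  Q = -32 + 5·129 − 5·77 = 228
  M = 45 + 6·77 − 6·228 = -861
Option 3 (X + 15):
  X = 129 + 15 = 144
  P = 30
  Q = -32 + 5·144 − 5·30 = 538
  M = 45 + 6·30 − 6·538 = -3003
Comparing — Option 1: M=-3345, Option 2: M=-861, Option 3: M=-3003. Highest is -861 (Option 2).

-861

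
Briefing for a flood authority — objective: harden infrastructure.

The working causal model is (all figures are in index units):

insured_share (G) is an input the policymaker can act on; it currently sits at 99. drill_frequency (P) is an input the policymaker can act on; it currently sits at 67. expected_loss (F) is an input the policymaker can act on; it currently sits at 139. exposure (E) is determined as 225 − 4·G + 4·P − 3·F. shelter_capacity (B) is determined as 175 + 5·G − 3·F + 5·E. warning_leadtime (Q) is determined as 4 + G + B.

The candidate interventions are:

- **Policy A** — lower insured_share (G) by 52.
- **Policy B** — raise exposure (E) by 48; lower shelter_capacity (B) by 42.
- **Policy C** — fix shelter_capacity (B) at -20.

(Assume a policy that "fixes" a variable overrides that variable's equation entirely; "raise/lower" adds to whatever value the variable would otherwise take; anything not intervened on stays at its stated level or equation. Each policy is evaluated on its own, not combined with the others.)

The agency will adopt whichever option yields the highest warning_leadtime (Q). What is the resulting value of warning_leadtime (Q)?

83

Policy A (G − 52):
  G = 99 − 52 = 47
  P = 67
  F = 139
  E = 225 − 4·47 + 4·67 − 3·139 = -112
  B = 175 + 5·47 − 3·139 + 5·(-112) = -567
  Q = 4 + 47 + (-567) = -516
Policy B (E + 48, B − 42):
  G = 99
  P = 67
  F = 139
  E = 225 − 4·99 + 4·67 − 3·139 (+48 from intervention) = -272
  B = 175 + 5·99 − 3·139 + 5·(-272) (−42 from intervention) = -1149
  Q = 4 + 99 + (-1149) = -1046
Policy C (B := -20):
  G = 99
  P = 67
  F = 139
  E = 225 − 4·99 + 4·67 − 3·139 = -320
  B = -20
  Q = 4 + 99 + (-20) = 83
Comparing — Policy A: Q=-516, Policy B: Q=-1046, Policy C: Q=83. Highest is 83 (Policy C).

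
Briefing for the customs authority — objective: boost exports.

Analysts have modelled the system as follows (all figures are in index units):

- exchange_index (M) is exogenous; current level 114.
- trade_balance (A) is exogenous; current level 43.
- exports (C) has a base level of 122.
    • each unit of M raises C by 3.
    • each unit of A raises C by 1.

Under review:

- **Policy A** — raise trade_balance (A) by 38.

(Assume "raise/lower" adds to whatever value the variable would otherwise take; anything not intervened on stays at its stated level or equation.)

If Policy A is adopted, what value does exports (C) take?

545

Policy A (A + 38):
  M = 114
  A = 43 + 38 = 81
  C = 122 + 3·114 + 81 = 545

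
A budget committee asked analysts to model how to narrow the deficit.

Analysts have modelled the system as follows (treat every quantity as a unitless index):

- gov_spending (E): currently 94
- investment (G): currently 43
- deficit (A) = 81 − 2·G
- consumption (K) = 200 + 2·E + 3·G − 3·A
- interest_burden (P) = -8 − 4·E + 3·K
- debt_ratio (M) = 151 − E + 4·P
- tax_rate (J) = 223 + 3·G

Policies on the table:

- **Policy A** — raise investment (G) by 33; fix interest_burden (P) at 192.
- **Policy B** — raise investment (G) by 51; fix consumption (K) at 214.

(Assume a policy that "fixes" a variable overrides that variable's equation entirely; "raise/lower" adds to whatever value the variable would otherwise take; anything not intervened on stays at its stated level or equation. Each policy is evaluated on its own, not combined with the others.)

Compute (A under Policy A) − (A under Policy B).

36

Policy A (G + 33, P := 192):
  G = 43 + 33 = 76
  A = 81 − 2·76 = -71
Policy B (G + 51, K := 214):
  G = 43 + 51 = 94
  A = 81 − 2·94 = -107
A: -71 − (-107) = 36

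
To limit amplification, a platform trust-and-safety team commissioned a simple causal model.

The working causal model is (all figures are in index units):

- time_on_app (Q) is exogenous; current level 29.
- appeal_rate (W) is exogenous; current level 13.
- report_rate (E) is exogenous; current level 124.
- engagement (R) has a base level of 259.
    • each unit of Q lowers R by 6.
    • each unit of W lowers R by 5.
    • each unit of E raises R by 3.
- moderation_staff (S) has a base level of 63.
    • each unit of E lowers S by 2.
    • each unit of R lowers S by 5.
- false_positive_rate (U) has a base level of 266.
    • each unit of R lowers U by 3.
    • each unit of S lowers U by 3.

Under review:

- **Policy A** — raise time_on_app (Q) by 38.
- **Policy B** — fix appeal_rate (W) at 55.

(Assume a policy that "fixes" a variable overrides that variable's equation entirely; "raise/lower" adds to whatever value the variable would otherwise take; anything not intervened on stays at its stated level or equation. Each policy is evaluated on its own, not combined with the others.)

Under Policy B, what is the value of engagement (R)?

182

Policy B (W := 55):
  Q = 29
  W = 55
  E = 124
  R = 259 − 6·29 − 5·55 + 3·124 = 182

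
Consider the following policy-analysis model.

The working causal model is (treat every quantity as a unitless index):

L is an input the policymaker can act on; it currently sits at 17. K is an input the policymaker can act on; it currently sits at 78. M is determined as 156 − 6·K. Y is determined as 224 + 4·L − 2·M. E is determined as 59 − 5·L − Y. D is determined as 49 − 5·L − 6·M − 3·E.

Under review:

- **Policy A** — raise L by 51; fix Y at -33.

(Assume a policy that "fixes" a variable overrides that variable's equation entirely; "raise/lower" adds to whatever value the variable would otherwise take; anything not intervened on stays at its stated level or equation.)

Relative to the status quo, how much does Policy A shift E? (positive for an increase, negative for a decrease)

Baseline:
  L = 17
  K = 78
  M = 156 − 6·78 = -312
  Y = 224 + 4·17 − 2·(-312) = 916
  E = 59 − 5·17 − 916 = -942
Policy A (L + 51, Y := -33):
  L = 17 + 51 = 68
  K = 78
  M = 156 − 6·78 = -312
  Y = -33
  E = 59 − 5·68 − (-33) = -248
Change in E: -248 − (-942) = 694

694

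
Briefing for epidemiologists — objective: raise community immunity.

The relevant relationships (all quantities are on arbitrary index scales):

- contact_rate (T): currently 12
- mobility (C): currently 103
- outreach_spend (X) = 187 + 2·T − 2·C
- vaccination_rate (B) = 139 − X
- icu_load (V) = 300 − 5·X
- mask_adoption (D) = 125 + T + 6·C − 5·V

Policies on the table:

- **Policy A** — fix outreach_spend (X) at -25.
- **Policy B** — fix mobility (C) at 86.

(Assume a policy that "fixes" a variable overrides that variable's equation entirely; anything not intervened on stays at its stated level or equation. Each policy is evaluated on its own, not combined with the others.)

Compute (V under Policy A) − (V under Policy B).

320

Policy A (X := -25):
  T = 12
  C = 103
  X = -25
  V = 300 − 5·(-25) = 425
Policy B (C := 86):
  T = 12
  C = 86
  X = 187 + 2·12 − 2·86 = 39
  V = 300 − 5·39 = 105
V: 425 − 105 = 320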